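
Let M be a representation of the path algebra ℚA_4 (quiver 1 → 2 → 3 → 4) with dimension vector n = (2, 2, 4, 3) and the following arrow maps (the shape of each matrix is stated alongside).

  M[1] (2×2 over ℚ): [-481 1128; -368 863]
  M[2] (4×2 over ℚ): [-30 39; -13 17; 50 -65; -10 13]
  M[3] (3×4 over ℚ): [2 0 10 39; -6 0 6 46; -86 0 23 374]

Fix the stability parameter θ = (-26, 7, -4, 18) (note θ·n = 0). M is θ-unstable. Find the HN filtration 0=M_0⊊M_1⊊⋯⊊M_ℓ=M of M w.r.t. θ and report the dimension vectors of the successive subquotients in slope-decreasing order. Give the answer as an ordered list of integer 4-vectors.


Barcode: M ≅ I[1,3], I[1,4], I[3,4]^2. HN layers by μ_θ (4 steps, strictly decreasing):
  μ^(1)=18; μ^(2)=3/2; μ^(3)=-4; μ^(4)=-26

((0, 0, 0, 3); (0, 2, 2, 0); (0, 0, 2, 0); (2, 0, 0, 0))


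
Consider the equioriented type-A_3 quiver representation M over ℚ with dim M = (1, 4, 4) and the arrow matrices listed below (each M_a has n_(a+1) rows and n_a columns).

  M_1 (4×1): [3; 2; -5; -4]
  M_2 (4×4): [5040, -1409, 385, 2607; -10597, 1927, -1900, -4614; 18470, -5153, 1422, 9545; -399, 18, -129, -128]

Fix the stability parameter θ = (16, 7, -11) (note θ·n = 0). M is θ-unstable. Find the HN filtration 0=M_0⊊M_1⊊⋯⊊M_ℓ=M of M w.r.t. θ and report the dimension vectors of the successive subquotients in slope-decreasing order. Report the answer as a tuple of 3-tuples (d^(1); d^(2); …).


Via rank(M_{q-1}∘⋯∘M_p): M ≅ I[1,3], I[2,3]^3.
μ_θ-semistable layers: μ^(1)=4; μ^(2)=-2

((1, 1, 1); (0, 3, 3))


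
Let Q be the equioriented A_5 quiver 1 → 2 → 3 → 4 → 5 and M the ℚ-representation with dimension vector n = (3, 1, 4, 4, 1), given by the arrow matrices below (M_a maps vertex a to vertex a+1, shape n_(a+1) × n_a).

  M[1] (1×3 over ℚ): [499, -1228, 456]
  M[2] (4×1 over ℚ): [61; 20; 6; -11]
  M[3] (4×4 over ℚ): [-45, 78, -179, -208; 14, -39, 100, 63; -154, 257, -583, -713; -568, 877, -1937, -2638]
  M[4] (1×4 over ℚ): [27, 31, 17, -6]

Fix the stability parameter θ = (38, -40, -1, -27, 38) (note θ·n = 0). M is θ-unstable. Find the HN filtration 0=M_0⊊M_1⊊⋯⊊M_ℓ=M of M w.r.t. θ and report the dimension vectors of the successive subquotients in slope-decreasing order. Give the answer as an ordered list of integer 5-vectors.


Barcode: M ≅ I[1,1]^2, I[1,5], I[3,4]^3. HN layers by μ_θ (3 steps, strictly decreasing):
  μ^(1)=38; μ^(2)=-15/2; μ^(3)=-14

((2, 0, 0, 0, 1); (1, 1, 1, 1, 0); (0, 0, 3, 3, 0))


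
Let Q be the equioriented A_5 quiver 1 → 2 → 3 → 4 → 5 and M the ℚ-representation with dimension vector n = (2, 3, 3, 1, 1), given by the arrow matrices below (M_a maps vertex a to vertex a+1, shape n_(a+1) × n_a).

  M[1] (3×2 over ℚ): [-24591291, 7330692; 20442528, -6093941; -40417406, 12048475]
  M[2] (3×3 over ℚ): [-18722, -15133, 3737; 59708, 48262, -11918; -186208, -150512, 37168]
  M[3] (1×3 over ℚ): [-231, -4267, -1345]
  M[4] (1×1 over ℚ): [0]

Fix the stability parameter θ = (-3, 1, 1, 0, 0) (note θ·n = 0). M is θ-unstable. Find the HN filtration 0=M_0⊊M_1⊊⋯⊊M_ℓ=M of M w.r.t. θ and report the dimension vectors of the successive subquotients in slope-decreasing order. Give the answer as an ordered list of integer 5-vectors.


Barcode: M ≅ I[1,2], I[1,4], I[2,2], I[3,3]^2, I[5,5]. HN layers by μ_θ (4 steps, strictly decreasing):
  μ^(1)=1; μ^(2)=2/3; μ^(3)=0; μ^(4)=-3

((0, 2, 2, 0, 0); (0, 1, 1, 1, 0); (0, 0, 0, 0, 1); (2, 0, 0, 0, 0))


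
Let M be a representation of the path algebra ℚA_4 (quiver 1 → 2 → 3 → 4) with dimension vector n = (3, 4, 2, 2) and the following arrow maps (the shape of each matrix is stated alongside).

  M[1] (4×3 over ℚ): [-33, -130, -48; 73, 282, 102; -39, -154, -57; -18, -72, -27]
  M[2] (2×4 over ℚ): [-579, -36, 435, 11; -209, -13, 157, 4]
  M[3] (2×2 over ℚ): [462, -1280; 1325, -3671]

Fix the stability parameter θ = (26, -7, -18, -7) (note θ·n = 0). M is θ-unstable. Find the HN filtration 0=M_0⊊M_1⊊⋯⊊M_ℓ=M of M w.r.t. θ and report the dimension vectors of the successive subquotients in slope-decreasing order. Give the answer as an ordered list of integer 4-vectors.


Interval decomposition of M: I[1,1], I[1,2], I[1,4], I[2,2], I[2,4].
HN type (ℓ=5): μ^(1)=26; μ^(2)=19/2; μ^(3)=-3/2; μ^(4)=-7; μ^(5)=-25/2

((1, 0, 0, 0); (1, 1, 0, 0); (1, 1, 1, 1); (0, 1, 0, 1); (0, 1, 1, 0))


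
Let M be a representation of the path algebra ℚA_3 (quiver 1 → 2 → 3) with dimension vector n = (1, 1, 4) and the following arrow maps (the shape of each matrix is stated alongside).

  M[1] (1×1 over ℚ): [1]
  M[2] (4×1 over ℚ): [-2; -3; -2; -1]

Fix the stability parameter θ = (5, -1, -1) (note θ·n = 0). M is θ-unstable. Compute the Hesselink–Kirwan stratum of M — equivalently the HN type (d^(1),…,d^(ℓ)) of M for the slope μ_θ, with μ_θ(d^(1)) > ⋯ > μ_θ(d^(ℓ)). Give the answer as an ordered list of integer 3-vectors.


Via rank(M_{q-1}∘⋯∘M_p): M ≅ I[1,3], I[3,3]^3.
μ_θ-semistable layers: μ^(1)=1; μ^(2)=-1

((1, 1, 1); (0, 0, 3))


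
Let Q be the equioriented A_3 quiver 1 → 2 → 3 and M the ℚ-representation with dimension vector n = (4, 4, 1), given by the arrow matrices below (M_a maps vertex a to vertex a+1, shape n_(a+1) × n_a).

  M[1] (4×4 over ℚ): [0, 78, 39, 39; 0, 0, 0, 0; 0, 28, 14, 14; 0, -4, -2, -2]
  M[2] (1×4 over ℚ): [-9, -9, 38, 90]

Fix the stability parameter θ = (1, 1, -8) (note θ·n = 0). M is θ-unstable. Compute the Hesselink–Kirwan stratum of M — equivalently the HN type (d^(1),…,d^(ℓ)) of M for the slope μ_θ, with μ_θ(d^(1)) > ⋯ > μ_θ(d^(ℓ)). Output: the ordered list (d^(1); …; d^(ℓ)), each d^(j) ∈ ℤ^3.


Via rank(M_{q-1}∘⋯∘M_p): M ≅ I[1,1]^3, I[1,3], I[2,2]^3.
μ_θ-semistable layers: μ^(1)=1; μ^(2)=-2

((3, 3, 0); (1, 1, 1))


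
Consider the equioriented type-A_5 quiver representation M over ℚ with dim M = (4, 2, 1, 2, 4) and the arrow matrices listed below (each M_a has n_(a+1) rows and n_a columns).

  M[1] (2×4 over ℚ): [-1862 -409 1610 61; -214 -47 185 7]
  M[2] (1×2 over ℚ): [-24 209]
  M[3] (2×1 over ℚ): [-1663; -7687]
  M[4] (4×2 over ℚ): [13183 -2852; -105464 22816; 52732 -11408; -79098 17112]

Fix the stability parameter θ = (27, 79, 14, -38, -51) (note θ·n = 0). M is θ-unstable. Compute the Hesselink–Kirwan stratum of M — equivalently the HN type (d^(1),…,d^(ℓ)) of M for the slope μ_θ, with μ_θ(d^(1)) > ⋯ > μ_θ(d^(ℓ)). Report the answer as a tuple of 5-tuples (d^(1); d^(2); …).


Via rank(M_{q-1}∘⋯∘M_p): M ≅ I[1,1]^2, I[1,2], I[1,5], I[4,4], I[5,5]^3.
μ_θ-semistable layers: μ^(1)=79; μ^(2)=27; μ^(3)=31/5; μ^(4)=-38; μ^(5)=-51

((0, 1, 0, 0, 0); (3, 0, 0, 0, 0); (1, 1, 1, 1, 1); (0, 0, 0, 1, 0); (0, 0, 0, 0, 3))


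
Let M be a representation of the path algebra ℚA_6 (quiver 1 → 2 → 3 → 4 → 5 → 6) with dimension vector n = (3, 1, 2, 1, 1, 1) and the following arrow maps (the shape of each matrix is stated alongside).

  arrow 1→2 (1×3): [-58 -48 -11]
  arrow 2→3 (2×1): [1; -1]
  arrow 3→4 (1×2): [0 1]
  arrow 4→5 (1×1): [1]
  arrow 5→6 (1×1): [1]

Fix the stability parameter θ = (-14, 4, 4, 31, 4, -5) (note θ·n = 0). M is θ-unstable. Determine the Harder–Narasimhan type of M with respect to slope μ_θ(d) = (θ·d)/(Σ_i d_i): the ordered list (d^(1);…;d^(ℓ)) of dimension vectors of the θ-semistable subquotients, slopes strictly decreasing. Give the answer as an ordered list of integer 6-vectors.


Via rank(M_{q-1}∘⋯∘M_p): M ≅ I[1,1]^2, I[1,6], I[3,3].
μ_θ-semistable layers: μ^(1)=10; μ^(2)=4; μ^(3)=-14

((0, 0, 0, 1, 1, 1); (0, 1, 2, 0, 0, 0); (3, 0, 0, 0, 0, 0))


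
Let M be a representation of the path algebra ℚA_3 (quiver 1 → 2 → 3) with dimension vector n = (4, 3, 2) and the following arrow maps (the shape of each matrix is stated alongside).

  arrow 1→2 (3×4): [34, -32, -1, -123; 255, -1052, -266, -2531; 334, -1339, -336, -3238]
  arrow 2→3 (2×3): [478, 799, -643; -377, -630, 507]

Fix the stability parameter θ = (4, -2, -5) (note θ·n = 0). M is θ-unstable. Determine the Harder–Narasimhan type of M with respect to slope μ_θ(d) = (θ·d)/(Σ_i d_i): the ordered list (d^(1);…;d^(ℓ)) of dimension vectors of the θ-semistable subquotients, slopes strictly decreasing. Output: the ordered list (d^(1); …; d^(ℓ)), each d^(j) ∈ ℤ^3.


Barcode: M ≅ I[1,1], I[1,2], I[1,3]^2. HN layers by μ_θ (3 steps, strictly decreasing):
  μ^(1)=4; μ^(2)=1; μ^(3)=-1

((1, 0, 0); (1, 1, 0); (2, 2, 2))


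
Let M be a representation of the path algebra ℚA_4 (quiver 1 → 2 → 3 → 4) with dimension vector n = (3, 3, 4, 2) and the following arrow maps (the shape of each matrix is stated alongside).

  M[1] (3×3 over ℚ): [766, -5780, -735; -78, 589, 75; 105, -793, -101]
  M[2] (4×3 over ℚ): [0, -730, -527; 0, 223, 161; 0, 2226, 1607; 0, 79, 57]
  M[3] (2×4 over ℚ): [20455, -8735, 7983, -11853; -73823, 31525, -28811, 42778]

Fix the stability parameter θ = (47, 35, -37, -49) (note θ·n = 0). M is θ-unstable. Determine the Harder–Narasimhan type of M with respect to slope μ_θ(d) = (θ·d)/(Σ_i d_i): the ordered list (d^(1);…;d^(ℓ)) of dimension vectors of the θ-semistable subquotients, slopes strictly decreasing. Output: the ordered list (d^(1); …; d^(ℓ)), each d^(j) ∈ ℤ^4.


Via rank(M_{q-1}∘⋯∘M_p): M ≅ I[1,2], I[1,3], I[1,4], I[3,3], I[3,4].
μ_θ-semistable layers: μ^(1)=41; μ^(2)=15; μ^(3)=-1; μ^(4)=-37; μ^(5)=-43

((1, 1, 0, 0); (1, 1, 1, 0); (1, 1, 1, 1); (0, 0, 1, 0); (0, 0, 1, 1))


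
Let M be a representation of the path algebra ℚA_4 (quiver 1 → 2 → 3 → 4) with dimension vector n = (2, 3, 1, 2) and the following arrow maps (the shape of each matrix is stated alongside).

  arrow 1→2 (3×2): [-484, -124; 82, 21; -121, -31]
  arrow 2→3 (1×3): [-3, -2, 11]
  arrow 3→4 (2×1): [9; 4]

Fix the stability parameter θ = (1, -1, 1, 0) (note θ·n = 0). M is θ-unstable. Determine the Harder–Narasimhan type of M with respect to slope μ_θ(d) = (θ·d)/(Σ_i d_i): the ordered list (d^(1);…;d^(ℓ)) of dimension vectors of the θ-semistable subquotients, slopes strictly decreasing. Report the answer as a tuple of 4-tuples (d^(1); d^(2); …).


Via rank(M_{q-1}∘⋯∘M_p): M ≅ I[1,2], I[1,4], I[2,2], I[4,4].
μ_θ-semistable layers: μ^(1)=1/2; μ^(2)=0; μ^(3)=-1

((0, 0, 1, 1); (2, 2, 0, 1); (0, 1, 0, 0))


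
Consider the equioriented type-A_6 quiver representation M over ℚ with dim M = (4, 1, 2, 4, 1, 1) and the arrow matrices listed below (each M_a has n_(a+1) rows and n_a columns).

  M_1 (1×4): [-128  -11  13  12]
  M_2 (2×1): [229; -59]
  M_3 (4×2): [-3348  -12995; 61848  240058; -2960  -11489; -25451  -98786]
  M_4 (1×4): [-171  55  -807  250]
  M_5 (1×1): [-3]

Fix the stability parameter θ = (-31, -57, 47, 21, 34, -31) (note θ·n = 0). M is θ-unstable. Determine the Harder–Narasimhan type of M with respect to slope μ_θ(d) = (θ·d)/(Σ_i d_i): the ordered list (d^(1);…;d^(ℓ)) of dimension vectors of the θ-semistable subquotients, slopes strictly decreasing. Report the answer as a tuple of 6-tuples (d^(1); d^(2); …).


Interval decomposition of M: I[1,1]^3, I[1,4], I[3,6], I[4,4]^2.
HN type (ℓ=5): μ^(1)=34; μ^(2)=21; μ^(3)=71/4; μ^(4)=-31; μ^(5)=-44

((0, 0, 1, 1, 0, 0); (0, 0, 0, 2, 0, 0); (0, 0, 1, 1, 1, 1); (3, 0, 0, 0, 0, 0); (1, 1, 0, 0, 0, 0))


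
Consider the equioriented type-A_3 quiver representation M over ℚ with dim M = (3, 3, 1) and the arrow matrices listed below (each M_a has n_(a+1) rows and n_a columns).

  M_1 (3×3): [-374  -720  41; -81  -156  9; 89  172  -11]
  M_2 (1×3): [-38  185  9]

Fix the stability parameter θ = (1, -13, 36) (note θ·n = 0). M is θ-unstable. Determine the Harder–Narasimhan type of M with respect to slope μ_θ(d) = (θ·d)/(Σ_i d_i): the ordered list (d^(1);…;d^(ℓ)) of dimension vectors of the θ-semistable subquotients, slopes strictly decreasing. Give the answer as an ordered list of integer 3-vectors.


Via rank(M_{q-1}∘⋯∘M_p): M ≅ I[1,1], I[1,2], I[1,3], I[2,2].
μ_θ-semistable layers: μ^(1)=36; μ^(2)=1; μ^(3)=-6; μ^(4)=-13

((0, 0, 1); (1, 0, 0); (2, 2, 0); (0, 1, 0))


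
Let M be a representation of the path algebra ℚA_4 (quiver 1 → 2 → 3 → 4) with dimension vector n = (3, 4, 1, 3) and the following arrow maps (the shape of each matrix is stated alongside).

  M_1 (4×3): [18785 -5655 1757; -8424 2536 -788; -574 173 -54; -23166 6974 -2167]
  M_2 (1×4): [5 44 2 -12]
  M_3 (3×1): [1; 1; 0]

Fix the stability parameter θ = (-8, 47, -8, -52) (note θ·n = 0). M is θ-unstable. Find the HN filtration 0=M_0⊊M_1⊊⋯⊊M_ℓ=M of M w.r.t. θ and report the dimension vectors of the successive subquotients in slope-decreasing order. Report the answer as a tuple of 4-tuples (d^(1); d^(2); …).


Interval decomposition of M: I[1,2]^2, I[1,4], I[2,2], I[4,4]^2.
HN type (ℓ=4): μ^(1)=47; μ^(2)=-13/3; μ^(3)=-8; μ^(4)=-52

((0, 3, 0, 0); (0, 1, 1, 1); (3, 0, 0, 0); (0, 0, 0, 2))


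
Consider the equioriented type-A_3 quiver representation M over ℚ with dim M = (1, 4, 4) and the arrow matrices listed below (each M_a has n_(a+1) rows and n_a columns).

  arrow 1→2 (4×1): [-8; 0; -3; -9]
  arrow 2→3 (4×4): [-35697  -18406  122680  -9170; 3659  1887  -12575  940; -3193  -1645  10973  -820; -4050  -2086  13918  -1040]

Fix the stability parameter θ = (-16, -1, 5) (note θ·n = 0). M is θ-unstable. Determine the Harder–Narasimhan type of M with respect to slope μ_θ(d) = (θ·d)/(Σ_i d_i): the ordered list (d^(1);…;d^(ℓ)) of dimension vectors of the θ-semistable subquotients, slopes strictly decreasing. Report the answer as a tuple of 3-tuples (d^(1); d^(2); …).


Interval decomposition of M: I[1,3], I[2,2]^2, I[2,3], I[3,3]^2.
HN type (ℓ=3): μ^(1)=5; μ^(2)=-1; μ^(3)=-16

((0, 0, 4); (0, 4, 0); (1, 0, 0))


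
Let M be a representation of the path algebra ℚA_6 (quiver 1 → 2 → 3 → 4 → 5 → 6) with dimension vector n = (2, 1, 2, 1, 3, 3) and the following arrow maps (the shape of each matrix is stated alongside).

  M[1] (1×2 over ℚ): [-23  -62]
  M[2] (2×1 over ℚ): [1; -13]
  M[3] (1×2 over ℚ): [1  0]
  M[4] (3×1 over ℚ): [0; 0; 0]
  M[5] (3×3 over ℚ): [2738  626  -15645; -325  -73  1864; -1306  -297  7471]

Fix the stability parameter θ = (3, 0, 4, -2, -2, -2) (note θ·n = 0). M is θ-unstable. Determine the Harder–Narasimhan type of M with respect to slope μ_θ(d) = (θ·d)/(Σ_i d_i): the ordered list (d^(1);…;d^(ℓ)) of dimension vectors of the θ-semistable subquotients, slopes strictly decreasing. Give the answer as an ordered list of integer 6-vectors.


Barcode: M ≅ I[1,1], I[1,4], I[3,3], I[5,6]^3. HN layers by μ_θ (4 steps, strictly decreasing):
  μ^(1)=4; μ^(2)=3; μ^(3)=5/4; μ^(4)=-2

((0, 0, 1, 0, 0, 0); (1, 0, 0, 0, 0, 0); (1, 1, 1, 1, 0, 0); (0, 0, 0, 0, 3, 3))


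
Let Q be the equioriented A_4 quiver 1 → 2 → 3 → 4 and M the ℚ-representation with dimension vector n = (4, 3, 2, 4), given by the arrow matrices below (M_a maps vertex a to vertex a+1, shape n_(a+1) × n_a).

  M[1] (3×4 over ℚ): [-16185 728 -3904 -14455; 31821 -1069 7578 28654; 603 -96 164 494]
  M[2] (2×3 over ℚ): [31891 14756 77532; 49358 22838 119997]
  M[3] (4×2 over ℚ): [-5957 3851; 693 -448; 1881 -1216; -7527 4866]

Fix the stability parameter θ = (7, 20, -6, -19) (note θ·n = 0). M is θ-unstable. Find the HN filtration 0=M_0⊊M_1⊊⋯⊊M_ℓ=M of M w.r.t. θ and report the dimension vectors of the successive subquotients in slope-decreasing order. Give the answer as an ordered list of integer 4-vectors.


Via rank(M_{q-1}∘⋯∘M_p): M ≅ I[1,1], I[1,2], I[1,4]^2, I[4,4]^2.
μ_θ-semistable layers: μ^(1)=20; μ^(2)=7; μ^(3)=1/2; μ^(4)=-19

((0, 1, 0, 0); (2, 0, 0, 0); (2, 2, 2, 2); (0, 0, 0, 2))


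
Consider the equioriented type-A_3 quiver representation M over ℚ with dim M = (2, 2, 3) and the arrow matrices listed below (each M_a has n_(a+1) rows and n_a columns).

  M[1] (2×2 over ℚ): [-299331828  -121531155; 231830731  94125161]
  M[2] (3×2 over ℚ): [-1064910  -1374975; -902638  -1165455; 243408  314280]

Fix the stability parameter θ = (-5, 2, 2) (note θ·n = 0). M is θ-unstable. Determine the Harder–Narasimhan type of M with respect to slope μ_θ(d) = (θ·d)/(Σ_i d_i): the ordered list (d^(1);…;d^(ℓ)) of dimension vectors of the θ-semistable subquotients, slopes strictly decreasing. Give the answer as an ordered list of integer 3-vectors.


Barcode: M ≅ I[1,2], I[1,3], I[3,3]^2. HN layers by μ_θ (2 steps, strictly decreasing):
  μ^(1)=2; μ^(2)=-5

((0, 2, 3); (2, 0, 0))


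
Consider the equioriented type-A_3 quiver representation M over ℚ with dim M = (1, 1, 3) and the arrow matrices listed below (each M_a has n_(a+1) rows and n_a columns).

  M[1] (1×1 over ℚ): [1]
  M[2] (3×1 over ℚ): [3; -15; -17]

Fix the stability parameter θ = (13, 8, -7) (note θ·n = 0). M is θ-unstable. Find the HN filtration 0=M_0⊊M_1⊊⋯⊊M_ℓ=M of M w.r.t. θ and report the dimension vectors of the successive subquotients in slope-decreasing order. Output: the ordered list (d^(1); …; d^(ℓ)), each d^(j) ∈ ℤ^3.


Via rank(M_{q-1}∘⋯∘M_p): M ≅ I[1,3], I[3,3]^2.
μ_θ-semistable layers: μ^(1)=14/3; μ^(2)=-7

((1, 1, 1); (0, 0, 2))


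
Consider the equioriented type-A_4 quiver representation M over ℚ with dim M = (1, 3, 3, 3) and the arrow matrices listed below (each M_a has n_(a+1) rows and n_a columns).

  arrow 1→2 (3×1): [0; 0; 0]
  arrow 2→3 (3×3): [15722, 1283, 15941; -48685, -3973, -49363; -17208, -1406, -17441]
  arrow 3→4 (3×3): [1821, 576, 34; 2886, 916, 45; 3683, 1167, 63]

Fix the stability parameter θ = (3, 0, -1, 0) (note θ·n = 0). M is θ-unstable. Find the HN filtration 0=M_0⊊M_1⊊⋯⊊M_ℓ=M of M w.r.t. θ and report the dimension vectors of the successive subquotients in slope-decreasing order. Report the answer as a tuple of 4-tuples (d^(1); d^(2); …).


Barcode: M ≅ I[1,1], I[2,4]^3. HN layers by μ_θ (3 steps, strictly decreasing):
  μ^(1)=3; μ^(2)=0; μ^(3)=-1/2

((1, 0, 0, 0); (0, 0, 0, 3); (0, 3, 3, 0))


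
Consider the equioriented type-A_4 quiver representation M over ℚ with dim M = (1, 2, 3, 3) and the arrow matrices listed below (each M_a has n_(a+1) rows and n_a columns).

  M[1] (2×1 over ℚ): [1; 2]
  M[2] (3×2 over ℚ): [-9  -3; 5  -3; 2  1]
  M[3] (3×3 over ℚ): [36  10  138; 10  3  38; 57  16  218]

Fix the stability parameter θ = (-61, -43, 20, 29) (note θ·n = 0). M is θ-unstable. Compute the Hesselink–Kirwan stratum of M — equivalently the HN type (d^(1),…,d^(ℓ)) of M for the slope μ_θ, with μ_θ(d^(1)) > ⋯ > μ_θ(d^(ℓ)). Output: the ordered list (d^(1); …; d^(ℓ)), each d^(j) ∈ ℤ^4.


Interval decomposition of M: I[1,4], I[2,4], I[3,4].
HN type (ℓ=4): μ^(1)=29; μ^(2)=20; μ^(3)=-43; μ^(4)=-61

((0, 0, 0, 3); (0, 0, 3, 0); (0, 2, 0, 0); (1, 0, 0, 0))


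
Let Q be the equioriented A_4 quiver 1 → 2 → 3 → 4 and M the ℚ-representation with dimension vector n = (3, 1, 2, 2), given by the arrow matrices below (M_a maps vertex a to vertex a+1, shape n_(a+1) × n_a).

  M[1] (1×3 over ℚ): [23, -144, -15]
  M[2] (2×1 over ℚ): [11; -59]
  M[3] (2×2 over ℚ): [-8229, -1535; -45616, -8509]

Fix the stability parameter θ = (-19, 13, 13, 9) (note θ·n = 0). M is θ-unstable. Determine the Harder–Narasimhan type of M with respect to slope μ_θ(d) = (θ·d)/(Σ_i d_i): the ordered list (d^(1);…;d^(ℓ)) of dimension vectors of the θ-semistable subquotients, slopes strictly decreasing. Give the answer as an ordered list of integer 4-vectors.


Via rank(M_{q-1}∘⋯∘M_p): M ≅ I[1,1]^2, I[1,4], I[3,4].
μ_θ-semistable layers: μ^(1)=35/3; μ^(2)=11; μ^(3)=-19

((0, 1, 1, 1); (0, 0, 1, 1); (3, 0, 0, 0))


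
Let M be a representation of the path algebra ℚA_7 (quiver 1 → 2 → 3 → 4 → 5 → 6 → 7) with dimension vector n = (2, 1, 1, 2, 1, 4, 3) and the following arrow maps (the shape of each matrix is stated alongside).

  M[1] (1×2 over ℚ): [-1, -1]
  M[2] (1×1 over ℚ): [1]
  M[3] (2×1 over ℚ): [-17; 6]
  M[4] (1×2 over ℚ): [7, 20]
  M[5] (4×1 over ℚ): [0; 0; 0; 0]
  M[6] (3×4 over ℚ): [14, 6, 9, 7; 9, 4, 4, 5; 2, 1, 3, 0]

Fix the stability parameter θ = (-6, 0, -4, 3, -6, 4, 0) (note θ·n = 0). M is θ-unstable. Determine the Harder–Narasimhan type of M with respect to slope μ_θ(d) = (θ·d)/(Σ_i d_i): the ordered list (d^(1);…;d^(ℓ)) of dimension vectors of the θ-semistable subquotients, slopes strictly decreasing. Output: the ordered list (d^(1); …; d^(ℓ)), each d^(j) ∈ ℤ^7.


Barcode: M ≅ I[1,1], I[1,5], I[4,4], I[6,6], I[6,7]^3. HN layers by μ_θ (6 steps, strictly decreasing):
  μ^(1)=4; μ^(2)=3; μ^(3)=2; μ^(4)=-3/2; μ^(5)=-2; μ^(6)=-6

((0, 0, 0, 0, 0, 1, 0); (0, 0, 0, 1, 0, 0, 0); (0, 0, 0, 0, 0, 3, 3); (0, 0, 0, 1, 1, 0, 0); (0, 1, 1, 0, 0, 0, 0); (2, 0, 0, 0, 0, 0, 0))


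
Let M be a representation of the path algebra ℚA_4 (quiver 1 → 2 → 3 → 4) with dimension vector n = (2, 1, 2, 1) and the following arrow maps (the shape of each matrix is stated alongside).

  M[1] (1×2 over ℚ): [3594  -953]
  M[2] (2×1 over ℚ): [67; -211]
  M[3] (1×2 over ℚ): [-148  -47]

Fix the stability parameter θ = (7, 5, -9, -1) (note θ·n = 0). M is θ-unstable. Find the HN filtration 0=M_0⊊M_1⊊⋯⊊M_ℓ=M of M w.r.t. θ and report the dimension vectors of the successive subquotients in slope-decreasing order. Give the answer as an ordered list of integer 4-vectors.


Interval decomposition of M: I[1,1], I[1,4], I[3,3].
HN type (ℓ=3): μ^(1)=7; μ^(2)=1/2; μ^(3)=-9

((1, 0, 0, 0); (1, 1, 1, 1); (0, 0, 1, 0))


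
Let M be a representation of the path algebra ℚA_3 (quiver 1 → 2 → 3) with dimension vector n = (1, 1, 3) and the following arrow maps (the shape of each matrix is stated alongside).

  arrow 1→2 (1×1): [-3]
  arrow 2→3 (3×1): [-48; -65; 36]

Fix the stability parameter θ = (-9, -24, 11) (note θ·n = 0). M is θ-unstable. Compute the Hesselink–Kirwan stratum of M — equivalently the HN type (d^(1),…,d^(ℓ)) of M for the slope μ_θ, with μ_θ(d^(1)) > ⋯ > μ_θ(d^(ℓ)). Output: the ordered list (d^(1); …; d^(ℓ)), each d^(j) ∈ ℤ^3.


Interval decomposition of M: I[1,3], I[3,3]^2.
HN type (ℓ=2): μ^(1)=11; μ^(2)=-33/2

((0, 0, 3); (1, 1, 0))


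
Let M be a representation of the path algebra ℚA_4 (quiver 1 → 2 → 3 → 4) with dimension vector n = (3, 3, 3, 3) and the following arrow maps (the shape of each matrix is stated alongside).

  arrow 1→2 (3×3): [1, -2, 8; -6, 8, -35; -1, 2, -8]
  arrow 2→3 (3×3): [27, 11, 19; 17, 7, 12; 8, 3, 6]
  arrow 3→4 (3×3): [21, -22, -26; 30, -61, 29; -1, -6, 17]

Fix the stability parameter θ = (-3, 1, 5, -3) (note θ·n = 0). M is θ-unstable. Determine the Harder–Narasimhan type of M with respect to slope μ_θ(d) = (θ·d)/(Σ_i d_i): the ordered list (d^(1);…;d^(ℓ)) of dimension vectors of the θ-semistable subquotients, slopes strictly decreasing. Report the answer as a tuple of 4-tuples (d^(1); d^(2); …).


Interval decomposition of M: I[1,1], I[1,4]^2, I[2,4].
HN type (ℓ=2): μ^(1)=1; μ^(2)=-3

((0, 3, 3, 3); (3, 0, 0, 0))


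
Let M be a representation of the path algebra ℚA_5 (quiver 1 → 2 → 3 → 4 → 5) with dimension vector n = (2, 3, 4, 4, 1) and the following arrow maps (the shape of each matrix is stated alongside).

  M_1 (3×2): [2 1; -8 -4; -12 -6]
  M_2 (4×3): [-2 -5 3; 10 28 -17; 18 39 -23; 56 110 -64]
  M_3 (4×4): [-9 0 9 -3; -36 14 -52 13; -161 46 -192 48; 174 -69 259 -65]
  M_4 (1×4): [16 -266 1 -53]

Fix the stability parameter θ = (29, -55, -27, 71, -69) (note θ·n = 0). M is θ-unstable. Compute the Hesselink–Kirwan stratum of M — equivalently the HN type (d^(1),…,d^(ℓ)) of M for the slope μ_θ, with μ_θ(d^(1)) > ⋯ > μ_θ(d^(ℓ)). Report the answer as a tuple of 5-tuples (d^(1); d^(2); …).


Barcode: M ≅ I[1,1], I[1,2], I[2,4], I[2,5], I[3,4]^2. HN layers by μ_θ (6 steps, strictly decreasing):
  μ^(1)=71; μ^(2)=29; μ^(3)=1; μ^(4)=-13; μ^(5)=-27; μ^(6)=-55

((0, 0, 0, 3, 0); (1, 0, 0, 0, 0); (0, 0, 0, 1, 1); (1, 1, 0, 0, 0); (0, 0, 4, 0, 0); (0, 2, 0, 0, 0))


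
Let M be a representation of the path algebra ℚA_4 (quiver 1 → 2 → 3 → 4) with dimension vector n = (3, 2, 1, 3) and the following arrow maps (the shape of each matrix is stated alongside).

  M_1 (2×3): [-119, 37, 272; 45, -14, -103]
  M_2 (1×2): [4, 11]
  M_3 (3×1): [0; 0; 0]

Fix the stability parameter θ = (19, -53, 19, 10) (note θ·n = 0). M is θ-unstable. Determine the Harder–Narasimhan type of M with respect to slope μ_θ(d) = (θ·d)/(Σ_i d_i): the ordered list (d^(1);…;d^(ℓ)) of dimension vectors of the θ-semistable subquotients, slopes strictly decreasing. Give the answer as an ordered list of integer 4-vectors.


Interval decomposition of M: I[1,1], I[1,2], I[1,3], I[4,4]^3.
HN type (ℓ=3): μ^(1)=19; μ^(2)=10; μ^(3)=-17

((1, 0, 1, 0); (0, 0, 0, 3); (2, 2, 0, 0))


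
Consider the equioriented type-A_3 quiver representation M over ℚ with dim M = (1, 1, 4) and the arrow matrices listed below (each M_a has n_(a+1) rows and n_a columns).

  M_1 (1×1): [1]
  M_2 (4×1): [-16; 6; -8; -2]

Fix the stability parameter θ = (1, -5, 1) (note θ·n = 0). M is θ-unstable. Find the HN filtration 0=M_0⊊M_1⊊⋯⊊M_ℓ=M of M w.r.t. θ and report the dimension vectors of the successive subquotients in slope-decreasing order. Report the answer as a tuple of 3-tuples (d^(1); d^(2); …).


Interval decomposition of M: I[1,3], I[3,3]^3.
HN type (ℓ=2): μ^(1)=1; μ^(2)=-2

((0, 0, 4); (1, 1, 0))


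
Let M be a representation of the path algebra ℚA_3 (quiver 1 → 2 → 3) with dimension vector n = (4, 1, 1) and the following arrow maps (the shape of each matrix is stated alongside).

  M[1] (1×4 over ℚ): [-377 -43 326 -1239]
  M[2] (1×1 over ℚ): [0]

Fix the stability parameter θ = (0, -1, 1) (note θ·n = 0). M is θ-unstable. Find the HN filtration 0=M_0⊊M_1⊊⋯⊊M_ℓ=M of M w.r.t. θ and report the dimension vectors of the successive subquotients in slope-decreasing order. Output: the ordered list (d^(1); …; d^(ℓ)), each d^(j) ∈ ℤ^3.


Interval decomposition of M: I[1,1]^3, I[1,2], I[3,3].
HN type (ℓ=3): μ^(1)=1; μ^(2)=0; μ^(3)=-1/2

((0, 0, 1); (3, 0, 0); (1, 1, 0))


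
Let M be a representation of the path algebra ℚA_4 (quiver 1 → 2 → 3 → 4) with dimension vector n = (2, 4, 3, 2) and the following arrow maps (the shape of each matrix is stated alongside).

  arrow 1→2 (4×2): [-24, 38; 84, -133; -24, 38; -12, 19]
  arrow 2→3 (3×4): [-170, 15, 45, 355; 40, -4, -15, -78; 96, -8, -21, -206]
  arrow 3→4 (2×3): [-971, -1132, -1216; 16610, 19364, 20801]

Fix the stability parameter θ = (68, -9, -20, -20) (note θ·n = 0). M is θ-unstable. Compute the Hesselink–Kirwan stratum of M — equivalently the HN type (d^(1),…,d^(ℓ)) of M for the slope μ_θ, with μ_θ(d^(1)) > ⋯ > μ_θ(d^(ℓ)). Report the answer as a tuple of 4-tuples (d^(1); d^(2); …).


Barcode: M ≅ I[1,1], I[1,2], I[2,2], I[2,4]^2, I[3,3]. HN layers by μ_θ (5 steps, strictly decreasing):
  μ^(1)=68; μ^(2)=59/2; μ^(3)=-9; μ^(4)=-49/3; μ^(5)=-20

((1, 0, 0, 0); (1, 1, 0, 0); (0, 1, 0, 0); (0, 2, 2, 2); (0, 0, 1, 0))


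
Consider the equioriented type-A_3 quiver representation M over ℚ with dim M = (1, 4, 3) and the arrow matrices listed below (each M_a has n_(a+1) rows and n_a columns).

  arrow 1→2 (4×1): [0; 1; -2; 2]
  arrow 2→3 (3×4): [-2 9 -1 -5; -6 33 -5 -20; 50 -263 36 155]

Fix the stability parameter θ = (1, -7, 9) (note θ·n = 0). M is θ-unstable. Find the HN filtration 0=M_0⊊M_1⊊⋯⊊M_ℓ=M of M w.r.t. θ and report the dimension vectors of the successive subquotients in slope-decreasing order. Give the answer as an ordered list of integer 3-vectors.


Via rank(M_{q-1}∘⋯∘M_p): M ≅ I[1,3], I[2,2], I[2,3]^2.
μ_θ-semistable layers: μ^(1)=9; μ^(2)=-3; μ^(3)=-7

((0, 0, 3); (1, 1, 0); (0, 3, 0))


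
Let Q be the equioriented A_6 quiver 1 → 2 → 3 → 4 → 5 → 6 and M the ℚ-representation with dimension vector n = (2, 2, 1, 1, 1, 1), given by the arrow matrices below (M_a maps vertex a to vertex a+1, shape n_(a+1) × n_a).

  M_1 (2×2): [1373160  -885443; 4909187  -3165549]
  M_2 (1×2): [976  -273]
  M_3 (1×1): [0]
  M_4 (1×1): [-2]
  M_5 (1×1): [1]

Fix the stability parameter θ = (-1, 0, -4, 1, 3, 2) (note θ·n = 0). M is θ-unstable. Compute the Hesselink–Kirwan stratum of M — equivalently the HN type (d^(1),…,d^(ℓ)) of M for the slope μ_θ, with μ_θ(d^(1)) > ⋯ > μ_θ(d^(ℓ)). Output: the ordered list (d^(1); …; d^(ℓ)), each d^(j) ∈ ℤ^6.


Barcode: M ≅ I[1,2], I[1,3], I[4,6]. HN layers by μ_θ (5 steps, strictly decreasing):
  μ^(1)=5/2; μ^(2)=1; μ^(3)=0; μ^(4)=-1; μ^(5)=-5/3

((0, 0, 0, 0, 1, 1); (0, 0, 0, 1, 0, 0); (0, 1, 0, 0, 0, 0); (1, 0, 0, 0, 0, 0); (1, 1, 1, 0, 0, 0))


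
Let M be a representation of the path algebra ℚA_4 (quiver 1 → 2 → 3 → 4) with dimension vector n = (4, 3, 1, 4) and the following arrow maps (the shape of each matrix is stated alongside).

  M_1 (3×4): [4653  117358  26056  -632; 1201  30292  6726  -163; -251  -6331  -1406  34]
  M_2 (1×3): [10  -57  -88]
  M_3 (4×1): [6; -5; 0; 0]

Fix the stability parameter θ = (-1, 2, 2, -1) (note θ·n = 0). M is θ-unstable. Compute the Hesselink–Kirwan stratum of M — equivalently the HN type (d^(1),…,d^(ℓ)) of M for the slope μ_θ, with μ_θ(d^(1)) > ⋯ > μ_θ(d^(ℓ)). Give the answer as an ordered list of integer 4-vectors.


Interval decomposition of M: I[1,1], I[1,2]^2, I[1,4], I[4,4]^3.
HN type (ℓ=3): μ^(1)=2; μ^(2)=1; μ^(3)=-1

((0, 2, 0, 0); (0, 1, 1, 1); (4, 0, 0, 3))


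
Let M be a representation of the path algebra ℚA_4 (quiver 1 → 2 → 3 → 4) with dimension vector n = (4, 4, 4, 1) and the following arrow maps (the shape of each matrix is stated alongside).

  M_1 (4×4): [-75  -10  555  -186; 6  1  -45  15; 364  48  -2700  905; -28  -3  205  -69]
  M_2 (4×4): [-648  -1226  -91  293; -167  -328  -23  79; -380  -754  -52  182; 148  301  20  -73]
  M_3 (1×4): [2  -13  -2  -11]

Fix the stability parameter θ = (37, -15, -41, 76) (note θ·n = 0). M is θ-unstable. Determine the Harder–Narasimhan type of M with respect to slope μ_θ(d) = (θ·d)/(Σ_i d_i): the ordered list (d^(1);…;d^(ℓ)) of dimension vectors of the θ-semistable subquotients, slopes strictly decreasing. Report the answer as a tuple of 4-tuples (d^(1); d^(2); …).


Interval decomposition of M: I[1,1], I[1,2], I[1,3], I[1,4], I[2,3], I[3,3].
HN type (ℓ=6): μ^(1)=76; μ^(2)=37; μ^(3)=11; μ^(4)=-19/3; μ^(5)=-28; μ^(6)=-41

((0, 0, 0, 1); (1, 0, 0, 0); (1, 1, 0, 0); (2, 2, 2, 0); (0, 1, 1, 0); (0, 0, 1, 0))


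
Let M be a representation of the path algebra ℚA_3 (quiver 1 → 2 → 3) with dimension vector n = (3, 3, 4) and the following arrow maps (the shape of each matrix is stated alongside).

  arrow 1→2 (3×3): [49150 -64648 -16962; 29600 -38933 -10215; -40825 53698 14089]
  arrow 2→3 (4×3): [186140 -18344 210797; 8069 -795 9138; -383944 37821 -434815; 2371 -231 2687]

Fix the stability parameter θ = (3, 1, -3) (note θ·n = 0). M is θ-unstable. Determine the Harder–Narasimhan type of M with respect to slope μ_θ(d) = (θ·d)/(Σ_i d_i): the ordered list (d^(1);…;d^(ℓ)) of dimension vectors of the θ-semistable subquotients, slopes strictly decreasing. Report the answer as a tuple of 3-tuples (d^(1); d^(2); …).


Interval decomposition of M: I[1,1], I[1,3]^2, I[2,3], I[3,3].
HN type (ℓ=4): μ^(1)=3; μ^(2)=1/3; μ^(3)=-1; μ^(4)=-3

((1, 0, 0); (2, 2, 2); (0, 1, 1); (0, 0, 1))


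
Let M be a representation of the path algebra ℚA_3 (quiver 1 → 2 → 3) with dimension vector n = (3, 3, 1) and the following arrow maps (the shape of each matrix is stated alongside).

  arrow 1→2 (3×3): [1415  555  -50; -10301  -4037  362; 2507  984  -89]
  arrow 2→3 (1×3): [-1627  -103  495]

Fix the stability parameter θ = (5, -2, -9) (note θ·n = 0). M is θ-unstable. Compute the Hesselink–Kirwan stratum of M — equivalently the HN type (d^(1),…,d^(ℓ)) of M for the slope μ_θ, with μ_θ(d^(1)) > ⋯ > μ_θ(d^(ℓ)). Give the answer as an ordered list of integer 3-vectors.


Interval decomposition of M: I[1,1], I[1,2], I[1,3], I[2,2].
HN type (ℓ=3): μ^(1)=5; μ^(2)=3/2; μ^(3)=-2

((1, 0, 0); (1, 1, 0); (1, 2, 1))


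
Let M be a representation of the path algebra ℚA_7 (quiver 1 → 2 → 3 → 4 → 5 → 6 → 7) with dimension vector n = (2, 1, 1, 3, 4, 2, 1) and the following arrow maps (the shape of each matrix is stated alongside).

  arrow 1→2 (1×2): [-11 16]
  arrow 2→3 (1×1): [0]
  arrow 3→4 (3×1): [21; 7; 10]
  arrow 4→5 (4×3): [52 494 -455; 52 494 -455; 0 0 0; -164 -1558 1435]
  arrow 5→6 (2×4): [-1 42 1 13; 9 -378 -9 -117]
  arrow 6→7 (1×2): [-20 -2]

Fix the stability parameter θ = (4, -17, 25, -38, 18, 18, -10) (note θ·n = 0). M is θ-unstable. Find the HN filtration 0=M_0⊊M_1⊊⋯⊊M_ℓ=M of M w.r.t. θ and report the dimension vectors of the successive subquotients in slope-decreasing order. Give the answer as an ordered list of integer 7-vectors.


Barcode: M ≅ I[1,1], I[1,2], I[3,4], I[4,4], I[4,5], I[5,5]^2, I[5,7], I[6,6]. HN layers by μ_θ (5 steps, strictly decreasing):
  μ^(1)=18; μ^(2)=26/3; μ^(3)=4; μ^(4)=-13/2; μ^(5)=-38

((0, 0, 0, 0, 3, 1, 0); (0, 0, 0, 0, 1, 1, 1); (1, 0, 0, 0, 0, 0, 0); (1, 1, 1, 1, 0, 0, 0); (0, 0, 0, 2, 0, 0, 0))


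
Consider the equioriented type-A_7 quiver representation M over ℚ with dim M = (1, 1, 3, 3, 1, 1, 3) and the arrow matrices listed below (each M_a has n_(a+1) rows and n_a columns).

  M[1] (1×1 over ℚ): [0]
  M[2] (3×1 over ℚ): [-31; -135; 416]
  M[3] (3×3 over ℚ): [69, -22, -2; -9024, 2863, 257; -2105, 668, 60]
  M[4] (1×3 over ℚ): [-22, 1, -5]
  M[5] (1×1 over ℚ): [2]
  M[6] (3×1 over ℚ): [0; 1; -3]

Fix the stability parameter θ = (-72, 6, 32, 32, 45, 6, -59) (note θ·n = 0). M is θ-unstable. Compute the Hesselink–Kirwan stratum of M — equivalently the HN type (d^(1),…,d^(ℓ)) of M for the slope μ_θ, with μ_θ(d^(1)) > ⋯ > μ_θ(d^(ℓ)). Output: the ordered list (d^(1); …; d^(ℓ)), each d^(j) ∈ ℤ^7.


Interval decomposition of M: I[1,1], I[2,7], I[3,3], I[3,4], I[4,4], I[7,7]^2.
HN type (ℓ=5): μ^(1)=32; μ^(2)=56/5; μ^(3)=6; μ^(4)=-59; μ^(5)=-72

((0, 0, 2, 2, 0, 0, 0); (0, 0, 1, 1, 1, 1, 1); (0, 1, 0, 0, 0, 0, 0); (0, 0, 0, 0, 0, 0, 2); (1, 0, 0, 0, 0, 0, 0))


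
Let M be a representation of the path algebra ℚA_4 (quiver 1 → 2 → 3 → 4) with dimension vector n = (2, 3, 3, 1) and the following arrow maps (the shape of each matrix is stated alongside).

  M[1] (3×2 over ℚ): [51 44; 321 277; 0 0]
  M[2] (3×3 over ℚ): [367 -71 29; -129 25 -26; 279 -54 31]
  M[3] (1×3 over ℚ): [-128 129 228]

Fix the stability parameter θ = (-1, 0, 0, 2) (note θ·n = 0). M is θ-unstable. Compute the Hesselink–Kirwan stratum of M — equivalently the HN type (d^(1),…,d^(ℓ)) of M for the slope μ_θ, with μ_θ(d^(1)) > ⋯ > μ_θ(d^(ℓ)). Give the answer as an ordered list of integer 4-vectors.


Via rank(M_{q-1}∘⋯∘M_p): M ≅ I[1,3], I[1,4], I[2,3].
μ_θ-semistable layers: μ^(1)=2; μ^(2)=0; μ^(3)=-1

((0, 0, 0, 1); (0, 3, 3, 0); (2, 0, 0, 0))


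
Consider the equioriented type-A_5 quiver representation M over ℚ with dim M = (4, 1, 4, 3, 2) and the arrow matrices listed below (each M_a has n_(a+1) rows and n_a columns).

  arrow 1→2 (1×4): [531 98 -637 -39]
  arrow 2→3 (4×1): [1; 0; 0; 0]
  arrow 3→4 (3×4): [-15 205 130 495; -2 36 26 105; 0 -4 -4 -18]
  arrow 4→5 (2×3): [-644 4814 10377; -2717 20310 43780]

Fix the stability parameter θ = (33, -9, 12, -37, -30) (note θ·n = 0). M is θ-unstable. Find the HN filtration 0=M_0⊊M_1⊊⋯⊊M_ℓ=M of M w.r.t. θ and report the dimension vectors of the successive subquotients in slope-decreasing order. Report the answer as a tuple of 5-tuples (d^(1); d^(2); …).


Barcode: M ≅ I[1,1]^3, I[1,5], I[3,3]^2, I[3,4], I[4,5]. HN layers by μ_θ (6 steps, strictly decreasing):
  μ^(1)=33; μ^(2)=12; μ^(3)=-31/5; μ^(4)=-25/2; μ^(5)=-30; μ^(6)=-37

((3, 0, 0, 0, 0); (0, 0, 2, 0, 0); (1, 1, 1, 1, 1); (0, 0, 1, 1, 0); (0, 0, 0, 0, 1); (0, 0, 0, 1, 0))


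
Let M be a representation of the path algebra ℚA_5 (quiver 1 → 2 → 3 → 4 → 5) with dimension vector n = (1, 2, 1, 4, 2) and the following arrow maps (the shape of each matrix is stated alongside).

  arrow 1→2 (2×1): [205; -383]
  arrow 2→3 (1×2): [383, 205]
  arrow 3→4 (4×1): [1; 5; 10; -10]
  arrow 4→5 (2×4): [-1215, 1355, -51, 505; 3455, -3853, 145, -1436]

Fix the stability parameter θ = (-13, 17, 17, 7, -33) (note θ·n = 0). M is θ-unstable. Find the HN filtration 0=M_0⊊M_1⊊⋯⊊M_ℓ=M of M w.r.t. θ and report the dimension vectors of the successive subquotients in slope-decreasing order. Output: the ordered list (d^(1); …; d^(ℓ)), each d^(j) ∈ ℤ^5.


Interval decomposition of M: I[1,2], I[2,4], I[4,4], I[4,5]^2.
HN type (ℓ=4): μ^(1)=17; μ^(2)=41/3; μ^(3)=7; μ^(4)=-13

((0, 1, 0, 0, 0); (0, 1, 1, 1, 0); (0, 0, 0, 1, 0); (1, 0, 0, 2, 2))


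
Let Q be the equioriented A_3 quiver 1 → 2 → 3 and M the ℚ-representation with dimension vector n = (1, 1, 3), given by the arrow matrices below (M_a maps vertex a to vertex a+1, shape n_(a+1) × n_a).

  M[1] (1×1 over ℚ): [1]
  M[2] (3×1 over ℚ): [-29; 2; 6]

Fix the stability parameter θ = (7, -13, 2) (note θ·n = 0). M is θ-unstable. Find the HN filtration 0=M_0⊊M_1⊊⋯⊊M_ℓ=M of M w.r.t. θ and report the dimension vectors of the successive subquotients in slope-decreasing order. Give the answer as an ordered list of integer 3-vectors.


Via rank(M_{q-1}∘⋯∘M_p): M ≅ I[1,3], I[3,3]^2.
μ_θ-semistable layers: μ^(1)=2; μ^(2)=-3

((0, 0, 3); (1, 1, 0))


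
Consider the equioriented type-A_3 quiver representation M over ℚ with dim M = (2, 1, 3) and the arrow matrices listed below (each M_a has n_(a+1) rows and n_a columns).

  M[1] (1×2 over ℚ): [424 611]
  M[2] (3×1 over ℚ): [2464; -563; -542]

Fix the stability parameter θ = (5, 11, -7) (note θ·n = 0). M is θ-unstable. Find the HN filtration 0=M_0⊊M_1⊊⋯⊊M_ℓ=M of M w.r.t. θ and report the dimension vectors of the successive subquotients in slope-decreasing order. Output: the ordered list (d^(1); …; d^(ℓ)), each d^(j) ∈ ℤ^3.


Via rank(M_{q-1}∘⋯∘M_p): M ≅ I[1,1], I[1,3], I[3,3]^2.
μ_θ-semistable layers: μ^(1)=5; μ^(2)=3; μ^(3)=-7

((1, 0, 0); (1, 1, 1); (0, 0, 2))


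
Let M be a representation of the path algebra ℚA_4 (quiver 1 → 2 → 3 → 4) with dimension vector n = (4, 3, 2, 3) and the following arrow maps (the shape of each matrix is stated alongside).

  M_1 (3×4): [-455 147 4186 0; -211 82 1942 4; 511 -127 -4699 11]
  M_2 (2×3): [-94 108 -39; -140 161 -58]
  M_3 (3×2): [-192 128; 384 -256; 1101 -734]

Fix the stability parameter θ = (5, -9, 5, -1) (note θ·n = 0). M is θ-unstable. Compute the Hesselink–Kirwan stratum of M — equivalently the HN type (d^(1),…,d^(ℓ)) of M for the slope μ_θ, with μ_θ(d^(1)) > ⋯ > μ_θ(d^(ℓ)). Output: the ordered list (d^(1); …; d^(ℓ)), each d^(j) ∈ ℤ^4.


Interval decomposition of M: I[1,1], I[1,2], I[1,3], I[1,4], I[4,4]^2.
HN type (ℓ=4): μ^(1)=5; μ^(2)=2; μ^(3)=-1; μ^(4)=-2

((1, 0, 1, 0); (0, 0, 1, 1); (0, 0, 0, 2); (3, 3, 0, 0))


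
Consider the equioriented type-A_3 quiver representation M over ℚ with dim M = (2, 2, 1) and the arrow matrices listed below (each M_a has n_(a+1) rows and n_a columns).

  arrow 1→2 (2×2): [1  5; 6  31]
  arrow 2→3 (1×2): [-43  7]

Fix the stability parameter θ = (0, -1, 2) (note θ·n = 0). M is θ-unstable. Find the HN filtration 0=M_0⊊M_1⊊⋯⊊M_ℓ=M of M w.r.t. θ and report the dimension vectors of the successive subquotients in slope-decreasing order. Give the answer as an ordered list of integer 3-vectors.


Interval decomposition of M: I[1,2], I[1,3].
HN type (ℓ=2): μ^(1)=2; μ^(2)=-1/2

((0, 0, 1); (2, 2, 0))
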